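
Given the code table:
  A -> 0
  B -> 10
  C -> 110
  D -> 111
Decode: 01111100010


Decoding:
0 -> A
111 -> D
110 -> C
0 -> A
0 -> A
10 -> B


Result: ADCAAB


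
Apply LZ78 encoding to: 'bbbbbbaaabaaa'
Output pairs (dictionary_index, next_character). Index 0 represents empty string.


LZ78 encoding steps:
Dictionary: {0: ''}
Step 1: w='' (idx 0), next='b' -> output (0, 'b'), add 'b' as idx 1
Step 2: w='b' (idx 1), next='b' -> output (1, 'b'), add 'bb' as idx 2
Step 3: w='bb' (idx 2), next='b' -> output (2, 'b'), add 'bbb' as idx 3
Step 4: w='' (idx 0), next='a' -> output (0, 'a'), add 'a' as idx 4
Step 5: w='a' (idx 4), next='a' -> output (4, 'a'), add 'aa' as idx 5
Step 6: w='b' (idx 1), next='a' -> output (1, 'a'), add 'ba' as idx 6
Step 7: w='aa' (idx 5), end of input -> output (5, '')


Encoded: [(0, 'b'), (1, 'b'), (2, 'b'), (0, 'a'), (4, 'a'), (1, 'a'), (5, '')]


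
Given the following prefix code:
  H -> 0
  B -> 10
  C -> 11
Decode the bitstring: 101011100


Decoding step by step:
Bits 10 -> B
Bits 10 -> B
Bits 11 -> C
Bits 10 -> B
Bits 0 -> H


Decoded message: BBCBH


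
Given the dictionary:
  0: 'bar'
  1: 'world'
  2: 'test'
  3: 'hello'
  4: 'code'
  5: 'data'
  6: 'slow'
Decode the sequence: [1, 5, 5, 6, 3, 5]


Look up each index in the dictionary:
  1 -> 'world'
  5 -> 'data'
  5 -> 'data'
  6 -> 'slow'
  3 -> 'hello'
  5 -> 'data'

Decoded: "world data data slow hello data"


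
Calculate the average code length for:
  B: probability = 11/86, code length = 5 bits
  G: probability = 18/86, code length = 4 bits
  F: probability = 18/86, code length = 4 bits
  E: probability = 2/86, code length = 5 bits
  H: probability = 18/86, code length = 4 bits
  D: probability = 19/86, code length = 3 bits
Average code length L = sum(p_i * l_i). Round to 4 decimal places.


Weighted contributions p_i * l_i:
  B: (11/86) * 5 = 55/86
  G: (18/86) * 4 = 72/86
  F: (18/86) * 4 = 72/86
  E: (2/86) * 5 = 10/86
  H: (18/86) * 4 = 72/86
  D: (19/86) * 3 = 57/86
Sum = (55 + 72 + 72 + 10 + 72 + 57)/86 = 338/86

L = 338/86 = 3.9302 bits/symbol


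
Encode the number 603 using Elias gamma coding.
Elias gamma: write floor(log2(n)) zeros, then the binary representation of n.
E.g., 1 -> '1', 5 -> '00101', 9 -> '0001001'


num_bits = floor(log2(603)) + 1 = 10
leading_zeros = num_bits - 1 = 9
binary(603) = 1001011011

Elias gamma(603) = '000000000' + '1001011011' = 0000000001001011011 (19 bits)


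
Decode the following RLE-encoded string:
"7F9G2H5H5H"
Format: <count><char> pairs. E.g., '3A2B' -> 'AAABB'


Expanding each <count><char> pair:
  7F -> 'FFFFFFF'
  9G -> 'GGGGGGGGG'
  2H -> 'HH'
  5H -> 'HHHHH'
  5H -> 'HHHHH'

Decoded = FFFFFFFGGGGGGGGGHHHHHHHHHHHH


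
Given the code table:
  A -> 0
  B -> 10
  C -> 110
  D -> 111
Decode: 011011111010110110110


Decoding:
0 -> A
110 -> C
111 -> D
110 -> C
10 -> B
110 -> C
110 -> C
110 -> C


Result: ACDCBCCC


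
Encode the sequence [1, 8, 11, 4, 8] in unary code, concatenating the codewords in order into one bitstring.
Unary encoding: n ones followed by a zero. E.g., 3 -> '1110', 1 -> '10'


Encode each number as n ones followed by a terminating 0:
  1 -> 10 (2 bits)
  8 -> 111111110 (9 bits)
  11 -> 111111111110 (12 bits)
  4 -> 11110 (5 bits)
  8 -> 111111110 (9 bits)
Total length = 2 + 9 + 12 + 5 + 9 = 37 bits.

Unary([1, 8, 11, 4, 8]) = 1011111111011111111111011110111111110 (37 bits)


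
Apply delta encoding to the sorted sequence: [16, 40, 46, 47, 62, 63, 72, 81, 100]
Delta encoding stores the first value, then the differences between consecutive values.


First value: 16
Deltas:
  40 - 16 = 24
  46 - 40 = 6
  47 - 46 = 1
  62 - 47 = 15
  63 - 62 = 1
  72 - 63 = 9
  81 - 72 = 9
  100 - 81 = 19


Delta encoded: [16, 24, 6, 1, 15, 1, 9, 9, 19]


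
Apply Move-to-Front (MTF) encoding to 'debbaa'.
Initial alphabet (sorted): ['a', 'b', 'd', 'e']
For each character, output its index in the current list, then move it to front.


MTF encoding:
'd': index 2 in ['a', 'b', 'd', 'e'] -> ['d', 'a', 'b', 'e']
'e': index 3 in ['d', 'a', 'b', 'e'] -> ['e', 'd', 'a', 'b']
'b': index 3 in ['e', 'd', 'a', 'b'] -> ['b', 'e', 'd', 'a']
'b': index 0 in ['b', 'e', 'd', 'a'] -> ['b', 'e', 'd', 'a']
'a': index 3 in ['b', 'e', 'd', 'a'] -> ['a', 'b', 'e', 'd']
'a': index 0 in ['a', 'b', 'e', 'd'] -> ['a', 'b', 'e', 'd']


Output: [2, 3, 3, 0, 3, 0]


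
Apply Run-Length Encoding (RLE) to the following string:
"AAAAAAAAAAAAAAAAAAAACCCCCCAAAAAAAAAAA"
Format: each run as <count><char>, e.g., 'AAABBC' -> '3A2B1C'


Scanning runs left to right:
  i=0: run of 'A' x 20 -> '20A'
  i=20: run of 'C' x 6 -> '6C'
  i=26: run of 'A' x 11 -> '11A'

RLE = 20A6C11A


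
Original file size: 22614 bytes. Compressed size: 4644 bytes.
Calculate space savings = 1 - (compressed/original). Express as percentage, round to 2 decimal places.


ratio = compressed/original = 4644/22614 = 0.20536
savings = 1 - ratio = 1 - 0.20536 = 0.79464
as a percentage: 0.79464 * 100 = 79.46%

Space savings = 1 - 4644/22614 = 79.46%


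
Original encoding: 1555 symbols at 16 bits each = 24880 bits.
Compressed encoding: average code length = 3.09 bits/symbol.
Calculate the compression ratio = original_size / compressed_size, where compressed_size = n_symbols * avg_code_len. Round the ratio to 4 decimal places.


original_size = n_symbols * orig_bits = 1555 * 16 = 24880 bits
compressed_size = n_symbols * avg_code_len = 1555 * 3.09 = 4804.95 bits
ratio = original_size / compressed_size = 24880 / 4804.95 = 5.178

Compression ratio = 5.178


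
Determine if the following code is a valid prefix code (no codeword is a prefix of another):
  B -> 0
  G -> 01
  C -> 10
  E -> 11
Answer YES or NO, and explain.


Checking each pair (does one codeword prefix another?):
  B='0' vs G='01': prefix -- VIOLATION

NO -- this is NOT a valid prefix code. B (0) is a prefix of G (01).


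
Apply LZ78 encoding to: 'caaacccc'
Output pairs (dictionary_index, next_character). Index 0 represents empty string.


LZ78 encoding steps:
Dictionary: {0: ''}
Step 1: w='' (idx 0), next='c' -> output (0, 'c'), add 'c' as idx 1
Step 2: w='' (idx 0), next='a' -> output (0, 'a'), add 'a' as idx 2
Step 3: w='a' (idx 2), next='a' -> output (2, 'a'), add 'aa' as idx 3
Step 4: w='c' (idx 1), next='c' -> output (1, 'c'), add 'cc' as idx 4
Step 5: w='cc' (idx 4), end of input -> output (4, '')


Encoded: [(0, 'c'), (0, 'a'), (2, 'a'), (1, 'c'), (4, '')]


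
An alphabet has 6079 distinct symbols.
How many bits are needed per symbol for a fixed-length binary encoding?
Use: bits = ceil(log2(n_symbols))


log2(6079) = 12.5696
Bracket: 2^12 = 4096 < 6079 <= 2^13 = 8192
So ceil(log2(6079)) = 13

bits = ceil(log2(6079)) = ceil(12.5696) = 13 bits


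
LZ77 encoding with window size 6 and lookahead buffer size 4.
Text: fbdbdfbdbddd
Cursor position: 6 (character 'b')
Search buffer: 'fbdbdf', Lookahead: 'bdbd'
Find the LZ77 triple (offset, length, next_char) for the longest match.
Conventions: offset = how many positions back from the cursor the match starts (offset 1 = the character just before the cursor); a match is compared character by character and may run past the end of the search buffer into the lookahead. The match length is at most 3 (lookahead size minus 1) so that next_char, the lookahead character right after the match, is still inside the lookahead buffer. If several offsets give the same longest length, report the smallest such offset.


Try each offset into the search buffer:
  offset=1 (pos 5, char 'f'): match length 0
  offset=2 (pos 4, char 'd'): match length 0
  offset=3 (pos 3, char 'b'): match length 2
  offset=4 (pos 2, char 'd'): match length 0
  offset=5 (pos 1, char 'b'): match length 3
  offset=6 (pos 0, char 'f'): match length 0
Longest match has length 3 at offset 5.
next_char = character at position 6 + 3 = 9 -> 'd'

Best match: offset=5, length=3 (matching 'bdb' starting at position 1)
LZ77 triple: (5, 3, 'd')


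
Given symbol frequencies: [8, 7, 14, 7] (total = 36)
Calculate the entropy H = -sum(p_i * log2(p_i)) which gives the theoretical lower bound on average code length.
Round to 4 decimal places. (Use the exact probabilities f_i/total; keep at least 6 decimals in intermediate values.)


Per-symbol terms -p_i * log2(p_i) with p_i = f_i/36:
  p = 8/36 = 0.222222: log2(p) = -2.169925, -p*log2(p) = 0.482206
  p = 7/36 = 0.194444: log2(p) = -2.362570, -p*log2(p) = 0.459389
  p = 14/36 = 0.388889: log2(p) = -1.362570, -p*log2(p) = 0.529888
  p = 7/36 = 0.194444: log2(p) = -2.362570, -p*log2(p) = 0.459389
H = 0.482206 + 0.459389 + 0.529888 + 0.459389 = 1.930872

H = 1.9309 bits/symbol


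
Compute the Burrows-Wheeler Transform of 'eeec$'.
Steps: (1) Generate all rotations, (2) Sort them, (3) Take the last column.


Rotations (sorted):
  0: $eeec -> last char: c
  1: c$eee -> last char: e
  2: ec$ee -> last char: e
  3: eec$e -> last char: e
  4: eeec$ -> last char: $


BWT = ceee$


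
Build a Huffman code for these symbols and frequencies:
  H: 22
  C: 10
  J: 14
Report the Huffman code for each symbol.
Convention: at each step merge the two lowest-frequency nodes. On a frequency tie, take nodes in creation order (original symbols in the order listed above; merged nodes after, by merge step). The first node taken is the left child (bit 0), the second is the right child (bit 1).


Huffman tree construction:
Step 1: Merge C(10) + J(14) = 24
Step 2: Merge H(22) + (C+J)(24) = 46
Read each symbol's code off the tree from the root (left child = 0, right child = 1).

Codes:
  H: 0 (length 1)
  C: 10 (length 2)
  J: 11 (length 2)
Average code length: 70/46 = 1.5217 bits/symbol


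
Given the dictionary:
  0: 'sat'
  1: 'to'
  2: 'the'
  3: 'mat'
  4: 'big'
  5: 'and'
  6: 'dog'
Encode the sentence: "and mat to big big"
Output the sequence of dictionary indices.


Look up each word in the dictionary:
  'and' -> 5
  'mat' -> 3
  'to' -> 1
  'big' -> 4
  'big' -> 4

Encoded: [5, 3, 1, 4, 4]


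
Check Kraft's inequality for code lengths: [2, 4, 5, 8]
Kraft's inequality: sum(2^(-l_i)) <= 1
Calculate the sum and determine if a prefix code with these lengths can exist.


Sum = 2^(-2) + 2^(-4) + 2^(-5) + 2^(-8)
    = 0.25 + 0.0625 + 0.03125 + 0.00390625
    = 89/256 = 0.34765625
Since 0.34765625 <= 1, Kraft's inequality IS satisfied.
A prefix code with these lengths CAN exist.

Kraft sum = 0.34765625. Satisfied.


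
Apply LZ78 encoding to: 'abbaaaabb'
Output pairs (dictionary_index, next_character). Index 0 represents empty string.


LZ78 encoding steps:
Dictionary: {0: ''}
Step 1: w='' (idx 0), next='a' -> output (0, 'a'), add 'a' as idx 1
Step 2: w='' (idx 0), next='b' -> output (0, 'b'), add 'b' as idx 2
Step 3: w='b' (idx 2), next='a' -> output (2, 'a'), add 'ba' as idx 3
Step 4: w='a' (idx 1), next='a' -> output (1, 'a'), add 'aa' as idx 4
Step 5: w='a' (idx 1), next='b' -> output (1, 'b'), add 'ab' as idx 5
Step 6: w='b' (idx 2), end of input -> output (2, '')


Encoded: [(0, 'a'), (0, 'b'), (2, 'a'), (1, 'a'), (1, 'b'), (2, '')]


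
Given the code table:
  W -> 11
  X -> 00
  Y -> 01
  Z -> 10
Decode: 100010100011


Decoding:
10 -> Z
00 -> X
10 -> Z
10 -> Z
00 -> X
11 -> W


Result: ZXZZXW


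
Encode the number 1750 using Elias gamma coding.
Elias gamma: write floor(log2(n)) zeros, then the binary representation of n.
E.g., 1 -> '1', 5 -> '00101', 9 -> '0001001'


num_bits = floor(log2(1750)) + 1 = 11
leading_zeros = num_bits - 1 = 10
binary(1750) = 11011010110

Elias gamma(1750) = '0000000000' + '11011010110' = 000000000011011010110 (21 bits)


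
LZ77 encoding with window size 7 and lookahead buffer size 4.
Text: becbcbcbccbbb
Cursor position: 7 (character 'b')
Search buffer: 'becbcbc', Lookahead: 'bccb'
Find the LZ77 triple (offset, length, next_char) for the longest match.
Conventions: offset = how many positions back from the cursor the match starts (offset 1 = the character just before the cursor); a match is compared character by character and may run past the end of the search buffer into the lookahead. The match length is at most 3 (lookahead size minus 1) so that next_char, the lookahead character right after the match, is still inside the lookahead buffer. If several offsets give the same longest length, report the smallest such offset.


Try each offset into the search buffer:
  offset=1 (pos 6, char 'c'): match length 0
  offset=2 (pos 5, char 'b'): match length 2
  offset=3 (pos 4, char 'c'): match length 0
  offset=4 (pos 3, char 'b'): match length 2
  offset=5 (pos 2, char 'c'): match length 0
  offset=6 (pos 1, char 'e'): match length 0
  offset=7 (pos 0, char 'b'): match length 1
Longest match has length 2, found at offsets 2, 4; take the smallest, offset 2.
next_char = character at position 7 + 2 = 9 -> 'c'

Best match: offset=2, length=2 (matching 'bc' starting at position 5)
LZ77 triple: (2, 2, 'c')


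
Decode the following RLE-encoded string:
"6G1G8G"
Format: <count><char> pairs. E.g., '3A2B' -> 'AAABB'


Expanding each <count><char> pair:
  6G -> 'GGGGGG'
  1G -> 'G'
  8G -> 'GGGGGGGG'

Decoded = GGGGGGGGGGGGGGG


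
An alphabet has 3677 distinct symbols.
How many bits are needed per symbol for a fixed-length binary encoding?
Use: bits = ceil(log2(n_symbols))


log2(3677) = 11.8443
Bracket: 2^11 = 2048 < 3677 <= 2^12 = 4096
So ceil(log2(3677)) = 12

bits = ceil(log2(3677)) = ceil(11.8443) = 12 bits


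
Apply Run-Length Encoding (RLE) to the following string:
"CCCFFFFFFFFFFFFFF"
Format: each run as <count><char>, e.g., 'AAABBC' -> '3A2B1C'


Scanning runs left to right:
  i=0: run of 'C' x 3 -> '3C'
  i=3: run of 'F' x 14 -> '14F'

RLE = 3C14F


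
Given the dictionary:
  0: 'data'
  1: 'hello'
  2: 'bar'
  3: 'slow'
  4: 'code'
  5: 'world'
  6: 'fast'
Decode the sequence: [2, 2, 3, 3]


Look up each index in the dictionary:
  2 -> 'bar'
  2 -> 'bar'
  3 -> 'slow'
  3 -> 'slow'

Decoded: "bar bar slow slow"


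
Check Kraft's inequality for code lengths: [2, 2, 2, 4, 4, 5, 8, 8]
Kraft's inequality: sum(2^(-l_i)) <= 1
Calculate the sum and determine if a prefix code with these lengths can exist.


Sum = 2^(-2) + 2^(-2) + 2^(-2) + 2^(-4) + 2^(-4) + 2^(-5) + 2^(-8) + 2^(-8)
    = 0.25 + 0.25 + 0.25 + 0.0625 + 0.0625 + 0.03125 + 0.00390625 + 0.00390625
    = 234/256 = 0.9140625
Since 0.9140625 <= 1, Kraft's inequality IS satisfied.
A prefix code with these lengths CAN exist.

Kraft sum = 0.9140625. Satisfied.


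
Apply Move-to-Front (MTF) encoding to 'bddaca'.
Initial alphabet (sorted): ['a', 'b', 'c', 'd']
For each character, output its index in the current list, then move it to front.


MTF encoding:
'b': index 1 in ['a', 'b', 'c', 'd'] -> ['b', 'a', 'c', 'd']
'd': index 3 in ['b', 'a', 'c', 'd'] -> ['d', 'b', 'a', 'c']
'd': index 0 in ['d', 'b', 'a', 'c'] -> ['d', 'b', 'a', 'c']
'a': index 2 in ['d', 'b', 'a', 'c'] -> ['a', 'd', 'b', 'c']
'c': index 3 in ['a', 'd', 'b', 'c'] -> ['c', 'a', 'd', 'b']
'a': index 1 in ['c', 'a', 'd', 'b'] -> ['a', 'c', 'd', 'b']


Output: [1, 3, 0, 2, 3, 1]


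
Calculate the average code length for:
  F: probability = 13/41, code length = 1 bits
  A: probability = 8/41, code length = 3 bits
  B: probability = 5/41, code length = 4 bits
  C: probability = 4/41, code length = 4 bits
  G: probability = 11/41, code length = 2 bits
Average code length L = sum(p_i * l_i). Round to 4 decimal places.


Weighted contributions p_i * l_i:
  F: (13/41) * 1 = 13/41
  A: (8/41) * 3 = 24/41
  B: (5/41) * 4 = 20/41
  C: (4/41) * 4 = 16/41
  G: (11/41) * 2 = 22/41
Sum = (13 + 24 + 20 + 16 + 22)/41 = 95/41

L = 95/41 = 2.3171 bits/symbol


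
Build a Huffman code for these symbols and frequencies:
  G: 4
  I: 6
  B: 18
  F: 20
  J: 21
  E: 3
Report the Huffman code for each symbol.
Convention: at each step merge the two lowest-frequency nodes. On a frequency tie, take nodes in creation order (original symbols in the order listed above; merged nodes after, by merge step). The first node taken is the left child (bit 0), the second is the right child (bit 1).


Huffman tree construction:
Step 1: Merge E(3) + G(4) = 7
Step 2: Merge I(6) + (E+G)(7) = 13
Step 3: Merge (I+(E+G))(13) + B(18) = 31
Step 4: Merge F(20) + J(21) = 41
Step 5: Merge ((I+(E+G))+B)(31) + (F+J)(41) = 72
Read each symbol's code off the tree from the root (left child = 0, right child = 1).

Codes:
  G: 0011 (length 4)
  I: 000 (length 3)
  B: 01 (length 2)
  F: 10 (length 2)
  J: 11 (length 2)
  E: 0010 (length 4)
Average code length: 164/72 = 2.2778 bits/symbol


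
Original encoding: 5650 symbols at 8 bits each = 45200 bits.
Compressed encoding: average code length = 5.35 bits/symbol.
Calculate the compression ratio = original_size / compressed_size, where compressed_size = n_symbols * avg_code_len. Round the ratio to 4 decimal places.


original_size = n_symbols * orig_bits = 5650 * 8 = 45200 bits
compressed_size = n_symbols * avg_code_len = 5650 * 5.35 = 30227.5 bits
ratio = original_size / compressed_size = 45200 / 30227.5 = 1.4953

Compression ratio = 1.4953


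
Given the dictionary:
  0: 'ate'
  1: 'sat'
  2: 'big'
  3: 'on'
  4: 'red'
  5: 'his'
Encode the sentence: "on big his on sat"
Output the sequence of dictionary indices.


Look up each word in the dictionary:
  'on' -> 3
  'big' -> 2
  'his' -> 5
  'on' -> 3
  'sat' -> 1

Encoded: [3, 2, 5, 3, 1]


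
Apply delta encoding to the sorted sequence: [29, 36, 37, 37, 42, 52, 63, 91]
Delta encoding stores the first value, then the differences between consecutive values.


First value: 29
Deltas:
  36 - 29 = 7
  37 - 36 = 1
  37 - 37 = 0
  42 - 37 = 5
  52 - 42 = 10
  63 - 52 = 11
  91 - 63 = 28


Delta encoded: [29, 7, 1, 0, 5, 10, 11, 28]


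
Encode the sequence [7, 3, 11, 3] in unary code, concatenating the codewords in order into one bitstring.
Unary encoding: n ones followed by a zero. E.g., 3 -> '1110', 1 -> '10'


Encode each number as n ones followed by a terminating 0:
  7 -> 11111110 (8 bits)
  3 -> 1110 (4 bits)
  11 -> 111111111110 (12 bits)
  3 -> 1110 (4 bits)
Total length = 8 + 4 + 12 + 4 = 28 bits.

Unary([7, 3, 11, 3]) = 1111111011101111111111101110 (28 bits)


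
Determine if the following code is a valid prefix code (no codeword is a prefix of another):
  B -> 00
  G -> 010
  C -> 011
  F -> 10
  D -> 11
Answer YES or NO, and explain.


Checking each pair (does one codeword prefix another?):
  B='00' vs G='010': no prefix
  B='00' vs C='011': no prefix
  B='00' vs F='10': no prefix
  B='00' vs D='11': no prefix
  G='010' vs B='00': no prefix
  G='010' vs C='011': no prefix
  G='010' vs F='10': no prefix
  G='010' vs D='11': no prefix
  C='011' vs B='00': no prefix
  C='011' vs G='010': no prefix
  C='011' vs F='10': no prefix
  C='011' vs D='11': no prefix
  F='10' vs B='00': no prefix
  F='10' vs G='010': no prefix
  F='10' vs C='011': no prefix
  F='10' vs D='11': no prefix
  D='11' vs B='00': no prefix
  D='11' vs G='010': no prefix
  D='11' vs C='011': no prefix
  D='11' vs F='10': no prefix
No violation found over all pairs.

YES -- this is a valid prefix code. No codeword is a prefix of any other codeword.


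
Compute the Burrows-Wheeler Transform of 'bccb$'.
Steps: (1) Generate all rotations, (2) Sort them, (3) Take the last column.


Rotations (sorted):
  0: $bccb -> last char: b
  1: b$bcc -> last char: c
  2: bccb$ -> last char: $
  3: cb$bc -> last char: c
  4: ccb$b -> last char: b


BWT = bc$cb


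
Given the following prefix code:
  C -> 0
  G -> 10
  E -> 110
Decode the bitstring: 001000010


Decoding step by step:
Bits 0 -> C
Bits 0 -> C
Bits 10 -> G
Bits 0 -> C
Bits 0 -> C
Bits 0 -> C
Bits 10 -> G


Decoded message: CCGCCCG


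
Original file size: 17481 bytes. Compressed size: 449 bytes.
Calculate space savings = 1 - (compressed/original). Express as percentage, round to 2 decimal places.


ratio = compressed/original = 449/17481 = 0.025685
savings = 1 - ratio = 1 - 0.025685 = 0.974315
as a percentage: 0.974315 * 100 = 97.43%

Space savings = 1 - 449/17481 = 97.43%


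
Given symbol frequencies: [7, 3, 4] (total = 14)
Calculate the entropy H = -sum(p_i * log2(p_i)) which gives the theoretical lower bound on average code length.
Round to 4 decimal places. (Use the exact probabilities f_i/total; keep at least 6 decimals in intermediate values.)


Per-symbol terms -p_i * log2(p_i) with p_i = f_i/14:
  p = 7/14 = 0.500000: log2(p) = -1.000000, -p*log2(p) = 0.500000
  p = 3/14 = 0.214286: log2(p) = -2.222392, -p*log2(p) = 0.476227
  p = 4/14 = 0.285714: log2(p) = -1.807355, -p*log2(p) = 0.516387
H = 0.500000 + 0.476227 + 0.516387 = 1.492614

H = 1.4926 bits/symbol


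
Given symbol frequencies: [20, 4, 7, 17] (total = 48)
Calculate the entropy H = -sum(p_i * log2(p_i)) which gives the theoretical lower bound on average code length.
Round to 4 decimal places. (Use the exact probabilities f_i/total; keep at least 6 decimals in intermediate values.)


Per-symbol terms -p_i * log2(p_i) with p_i = f_i/48:
  p = 20/48 = 0.416667: log2(p) = -1.263034, -p*log2(p) = 0.526264
  p = 4/48 = 0.083333: log2(p) = -3.584963, -p*log2(p) = 0.298747
  p = 7/48 = 0.145833: log2(p) = -2.777608, -p*log2(p) = 0.405068
  p = 17/48 = 0.354167: log2(p) = -1.497500, -p*log2(p) = 0.530364
H = 0.526264 + 0.298747 + 0.405068 + 0.530364 = 1.760443

H = 1.7604 bits/symbol


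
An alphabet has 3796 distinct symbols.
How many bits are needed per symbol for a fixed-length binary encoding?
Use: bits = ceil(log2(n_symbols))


log2(3796) = 11.8903
Bracket: 2^11 = 2048 < 3796 <= 2^12 = 4096
So ceil(log2(3796)) = 12

bits = ceil(log2(3796)) = ceil(11.8903) = 12 bits


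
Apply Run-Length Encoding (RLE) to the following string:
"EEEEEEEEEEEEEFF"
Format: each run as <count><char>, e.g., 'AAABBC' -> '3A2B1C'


Scanning runs left to right:
  i=0: run of 'E' x 13 -> '13E'
  i=13: run of 'F' x 2 -> '2F'

RLE = 13E2F


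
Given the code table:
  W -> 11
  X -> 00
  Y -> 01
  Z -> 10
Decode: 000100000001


Decoding:
00 -> X
01 -> Y
00 -> X
00 -> X
00 -> X
01 -> Y


Result: XYXXXY


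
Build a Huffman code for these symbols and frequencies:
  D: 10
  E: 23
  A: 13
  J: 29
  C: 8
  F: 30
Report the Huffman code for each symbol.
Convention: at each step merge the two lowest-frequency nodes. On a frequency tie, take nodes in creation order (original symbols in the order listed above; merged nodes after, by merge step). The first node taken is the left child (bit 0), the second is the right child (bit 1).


Huffman tree construction:
Step 1: Merge C(8) + D(10) = 18
Step 2: Merge A(13) + (C+D)(18) = 31
Step 3: Merge E(23) + J(29) = 52
Step 4: Merge F(30) + (A+(C+D))(31) = 61
Step 5: Merge (E+J)(52) + (F+(A+(C+D)))(61) = 113
Read each symbol's code off the tree from the root (left child = 0, right child = 1).

Codes:
  D: 1111 (length 4)
  E: 00 (length 2)
  A: 110 (length 3)
  J: 01 (length 2)
  C: 1110 (length 4)
  F: 10 (length 2)
Average code length: 275/113 = 2.4336 bits/symbol


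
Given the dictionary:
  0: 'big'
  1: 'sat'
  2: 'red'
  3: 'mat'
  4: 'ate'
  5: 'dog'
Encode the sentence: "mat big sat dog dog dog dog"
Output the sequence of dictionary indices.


Look up each word in the dictionary:
  'mat' -> 3
  'big' -> 0
  'sat' -> 1
  'dog' -> 5
  'dog' -> 5
  'dog' -> 5
  'dog' -> 5

Encoded: [3, 0, 1, 5, 5, 5, 5]


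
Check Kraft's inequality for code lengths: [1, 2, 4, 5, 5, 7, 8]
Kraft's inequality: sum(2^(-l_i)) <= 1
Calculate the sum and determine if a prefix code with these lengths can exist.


Sum = 2^(-1) + 2^(-2) + 2^(-4) + 2^(-5) + 2^(-5) + 2^(-7) + 2^(-8)
    = 0.5 + 0.25 + 0.0625 + 0.03125 + 0.03125 + 0.0078125 + 0.00390625
    = 227/256 = 0.88671875
Since 0.88671875 <= 1, Kraft's inequality IS satisfied.
A prefix code with these lengths CAN exist.

Kraft sum = 0.88671875. Satisfied.


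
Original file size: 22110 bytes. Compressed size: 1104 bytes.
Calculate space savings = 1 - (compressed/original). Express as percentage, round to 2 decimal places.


ratio = compressed/original = 1104/22110 = 0.049932
savings = 1 - ratio = 1 - 0.049932 = 0.950068
as a percentage: 0.950068 * 100 = 95.01%

Space savings = 1 - 1104/22110 = 95.01%


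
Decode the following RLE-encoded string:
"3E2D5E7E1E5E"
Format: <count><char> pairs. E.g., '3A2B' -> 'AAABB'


Expanding each <count><char> pair:
  3E -> 'EEE'
  2D -> 'DD'
  5E -> 'EEEEE'
  7E -> 'EEEEEEE'
  1E -> 'E'
  5E -> 'EEEEE'

Decoded = EEEDDEEEEEEEEEEEEEEEEEE


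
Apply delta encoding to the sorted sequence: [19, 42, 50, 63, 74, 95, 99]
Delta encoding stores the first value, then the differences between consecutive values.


First value: 19
Deltas:
  42 - 19 = 23
  50 - 42 = 8
  63 - 50 = 13
  74 - 63 = 11
  95 - 74 = 21
  99 - 95 = 4


Delta encoded: [19, 23, 8, 13, 11, 21, 4]


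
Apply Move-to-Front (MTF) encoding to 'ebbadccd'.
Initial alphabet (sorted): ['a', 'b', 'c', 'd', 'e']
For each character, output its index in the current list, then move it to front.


MTF encoding:
'e': index 4 in ['a', 'b', 'c', 'd', 'e'] -> ['e', 'a', 'b', 'c', 'd']
'b': index 2 in ['e', 'a', 'b', 'c', 'd'] -> ['b', 'e', 'a', 'c', 'd']
'b': index 0 in ['b', 'e', 'a', 'c', 'd'] -> ['b', 'e', 'a', 'c', 'd']
'a': index 2 in ['b', 'e', 'a', 'c', 'd'] -> ['a', 'b', 'e', 'c', 'd']
'd': index 4 in ['a', 'b', 'e', 'c', 'd'] -> ['d', 'a', 'b', 'e', 'c']
'c': index 4 in ['d', 'a', 'b', 'e', 'c'] -> ['c', 'd', 'a', 'b', 'e']
'c': index 0 in ['c', 'd', 'a', 'b', 'e'] -> ['c', 'd', 'a', 'b', 'e']
'd': index 1 in ['c', 'd', 'a', 'b', 'e'] -> ['d', 'c', 'a', 'b', 'e']


Output: [4, 2, 0, 2, 4, 4, 0, 1]


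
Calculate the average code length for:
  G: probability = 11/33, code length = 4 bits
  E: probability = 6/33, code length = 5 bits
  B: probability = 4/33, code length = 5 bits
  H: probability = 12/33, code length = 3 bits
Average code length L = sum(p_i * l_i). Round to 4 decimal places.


Weighted contributions p_i * l_i:
  G: (11/33) * 4 = 44/33
  E: (6/33) * 5 = 30/33
  B: (4/33) * 5 = 20/33
  H: (12/33) * 3 = 36/33
Sum = (44 + 30 + 20 + 36)/33 = 130/33

L = 130/33 = 3.9394 bits/symbol


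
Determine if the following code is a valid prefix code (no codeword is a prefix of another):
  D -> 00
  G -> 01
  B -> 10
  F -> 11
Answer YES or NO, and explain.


Checking each pair (does one codeword prefix another?):
  D='00' vs G='01': no prefix
  D='00' vs B='10': no prefix
  D='00' vs F='11': no prefix
  G='01' vs D='00': no prefix
  G='01' vs B='10': no prefix
  G='01' vs F='11': no prefix
  B='10' vs D='00': no prefix
  B='10' vs G='01': no prefix
  B='10' vs F='11': no prefix
  F='11' vs D='00': no prefix
  F='11' vs G='01': no prefix
  F='11' vs B='10': no prefix
No violation found over all pairs.

YES -- this is a valid prefix code. No codeword is a prefix of any other codeword.


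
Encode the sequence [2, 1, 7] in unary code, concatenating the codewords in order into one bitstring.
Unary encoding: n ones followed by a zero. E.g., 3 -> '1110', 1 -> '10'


Encode each number as n ones followed by a terminating 0:
  2 -> 110 (3 bits)
  1 -> 10 (2 bits)
  7 -> 11111110 (8 bits)
Total length = 3 + 2 + 8 = 13 bits.

Unary([2, 1, 7]) = 1101011111110 (13 bits)


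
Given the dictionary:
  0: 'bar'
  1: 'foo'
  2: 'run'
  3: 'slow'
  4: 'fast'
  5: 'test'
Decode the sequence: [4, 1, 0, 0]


Look up each index in the dictionary:
  4 -> 'fast'
  1 -> 'foo'
  0 -> 'bar'
  0 -> 'bar'

Decoded: "fast foo bar bar"


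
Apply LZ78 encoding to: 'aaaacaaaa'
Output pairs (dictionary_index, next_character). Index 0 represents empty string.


LZ78 encoding steps:
Dictionary: {0: ''}
Step 1: w='' (idx 0), next='a' -> output (0, 'a'), add 'a' as idx 1
Step 2: w='a' (idx 1), next='a' -> output (1, 'a'), add 'aa' as idx 2
Step 3: w='a' (idx 1), next='c' -> output (1, 'c'), add 'ac' as idx 3
Step 4: w='aa' (idx 2), next='a' -> output (2, 'a'), add 'aaa' as idx 4
Step 5: w='a' (idx 1), end of input -> output (1, '')


Encoded: [(0, 'a'), (1, 'a'), (1, 'c'), (2, 'a'), (1, '')]


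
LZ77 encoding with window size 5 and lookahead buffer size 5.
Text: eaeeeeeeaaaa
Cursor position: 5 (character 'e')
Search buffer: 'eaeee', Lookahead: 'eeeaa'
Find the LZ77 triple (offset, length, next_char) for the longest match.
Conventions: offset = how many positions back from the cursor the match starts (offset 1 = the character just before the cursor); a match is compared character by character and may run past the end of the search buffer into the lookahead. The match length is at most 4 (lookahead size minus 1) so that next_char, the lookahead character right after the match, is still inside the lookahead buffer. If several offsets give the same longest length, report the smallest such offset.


Try each offset into the search buffer:
  offset=1 (pos 4, char 'e'): match length 3
  offset=2 (pos 3, char 'e'): match length 3
  offset=3 (pos 2, char 'e'): match length 3
  offset=4 (pos 1, char 'a'): match length 0
  offset=5 (pos 0, char 'e'): match length 1
Longest match has length 3, found at offsets 1, 2, 3; take the smallest, offset 1.
next_char = character at position 5 + 3 = 8 -> 'a'

Best match: offset=1, length=3 (matching 'eee' starting at position 4)
LZ77 triple: (1, 3, 'a')


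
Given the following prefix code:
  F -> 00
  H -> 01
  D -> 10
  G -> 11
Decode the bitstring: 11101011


Decoding step by step:
Bits 11 -> G
Bits 10 -> D
Bits 10 -> D
Bits 11 -> G


Decoded message: GDDG


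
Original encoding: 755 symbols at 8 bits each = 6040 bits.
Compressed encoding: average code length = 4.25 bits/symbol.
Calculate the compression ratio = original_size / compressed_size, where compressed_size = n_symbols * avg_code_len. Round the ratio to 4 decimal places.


original_size = n_symbols * orig_bits = 755 * 8 = 6040 bits
compressed_size = n_symbols * avg_code_len = 755 * 4.25 = 3208.75 bits
ratio = original_size / compressed_size = 6040 / 3208.75 = 1.8824

Compression ratio = 1.8824


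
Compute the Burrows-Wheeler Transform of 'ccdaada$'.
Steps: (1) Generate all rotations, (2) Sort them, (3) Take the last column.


Rotations (sorted):
  0: $ccdaada -> last char: a
  1: a$ccdaad -> last char: d
  2: aada$ccd -> last char: d
  3: ada$ccda -> last char: a
  4: ccdaada$ -> last char: $
  5: cdaada$c -> last char: c
  6: da$ccdaa -> last char: a
  7: daada$cc -> last char: c


BWT = adda$cac


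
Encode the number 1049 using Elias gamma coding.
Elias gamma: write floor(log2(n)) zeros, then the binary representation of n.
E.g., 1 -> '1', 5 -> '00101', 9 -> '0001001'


num_bits = floor(log2(1049)) + 1 = 11
leading_zeros = num_bits - 1 = 10
binary(1049) = 10000011001

Elias gamma(1049) = '0000000000' + '10000011001' = 000000000010000011001 (21 bits)


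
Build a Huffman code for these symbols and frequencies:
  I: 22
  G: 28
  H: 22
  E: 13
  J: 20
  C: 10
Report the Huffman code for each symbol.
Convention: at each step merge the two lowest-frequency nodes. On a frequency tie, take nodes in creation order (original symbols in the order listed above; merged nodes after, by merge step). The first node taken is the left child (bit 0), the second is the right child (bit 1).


Huffman tree construction:
Step 1: Merge C(10) + E(13) = 23
Step 2: Merge J(20) + I(22) = 42
Step 3: Merge H(22) + (C+E)(23) = 45
Step 4: Merge G(28) + (J+I)(42) = 70
Step 5: Merge (H+(C+E))(45) + (G+(J+I))(70) = 115
Read each symbol's code off the tree from the root (left child = 0, right child = 1).

Codes:
  I: 111 (length 3)
  G: 10 (length 2)
  H: 00 (length 2)
  E: 011 (length 3)
  J: 110 (length 3)
  C: 010 (length 3)
Average code length: 295/115 = 2.5652 bits/symbol


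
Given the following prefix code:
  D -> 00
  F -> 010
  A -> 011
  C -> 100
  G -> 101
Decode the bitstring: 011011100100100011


Decoding step by step:
Bits 011 -> A
Bits 011 -> A
Bits 100 -> C
Bits 100 -> C
Bits 100 -> C
Bits 011 -> A


Decoded message: AACCCA


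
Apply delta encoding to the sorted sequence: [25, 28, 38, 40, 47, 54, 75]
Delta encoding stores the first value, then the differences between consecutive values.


First value: 25
Deltas:
  28 - 25 = 3
  38 - 28 = 10
  40 - 38 = 2
  47 - 40 = 7
  54 - 47 = 7
  75 - 54 = 21


Delta encoded: [25, 3, 10, 2, 7, 7, 21]


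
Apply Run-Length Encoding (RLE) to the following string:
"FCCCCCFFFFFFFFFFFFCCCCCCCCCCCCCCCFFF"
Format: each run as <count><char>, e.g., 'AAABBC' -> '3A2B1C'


Scanning runs left to right:
  i=0: run of 'F' x 1 -> '1F'
  i=1: run of 'C' x 5 -> '5C'
  i=6: run of 'F' x 12 -> '12F'
  i=18: run of 'C' x 15 -> '15C'
  i=33: run of 'F' x 3 -> '3F'

RLE = 1F5C12F15C3F


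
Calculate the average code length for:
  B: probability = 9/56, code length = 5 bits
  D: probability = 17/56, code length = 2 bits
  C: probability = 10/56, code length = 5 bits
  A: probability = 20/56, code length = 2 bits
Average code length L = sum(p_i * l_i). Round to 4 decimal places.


Weighted contributions p_i * l_i:
  B: (9/56) * 5 = 45/56
  D: (17/56) * 2 = 34/56
  C: (10/56) * 5 = 50/56
  A: (20/56) * 2 = 40/56
Sum = (45 + 34 + 50 + 40)/56 = 169/56

L = 169/56 = 3.0179 bits/symbol


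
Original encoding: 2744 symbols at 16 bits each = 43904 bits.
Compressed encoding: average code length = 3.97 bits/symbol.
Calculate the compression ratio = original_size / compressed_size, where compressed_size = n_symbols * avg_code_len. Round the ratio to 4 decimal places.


original_size = n_symbols * orig_bits = 2744 * 16 = 43904 bits
compressed_size = n_symbols * avg_code_len = 2744 * 3.97 = 10893.68 bits
ratio = original_size / compressed_size = 43904 / 10893.68 = 4.0302

Compression ratio = 4.0302


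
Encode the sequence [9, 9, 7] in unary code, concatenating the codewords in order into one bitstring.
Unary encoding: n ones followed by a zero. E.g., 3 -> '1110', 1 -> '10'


Encode each number as n ones followed by a terminating 0:
  9 -> 1111111110 (10 bits)
  9 -> 1111111110 (10 bits)
  7 -> 11111110 (8 bits)
Total length = 10 + 10 + 8 = 28 bits.

Unary([9, 9, 7]) = 1111111110111111111011111110 (28 bits)


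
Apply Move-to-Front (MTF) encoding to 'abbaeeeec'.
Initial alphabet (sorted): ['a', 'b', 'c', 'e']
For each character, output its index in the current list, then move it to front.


MTF encoding:
'a': index 0 in ['a', 'b', 'c', 'e'] -> ['a', 'b', 'c', 'e']
'b': index 1 in ['a', 'b', 'c', 'e'] -> ['b', 'a', 'c', 'e']
'b': index 0 in ['b', 'a', 'c', 'e'] -> ['b', 'a', 'c', 'e']
'a': index 1 in ['b', 'a', 'c', 'e'] -> ['a', 'b', 'c', 'e']
'e': index 3 in ['a', 'b', 'c', 'e'] -> ['e', 'a', 'b', 'c']
'e': index 0 in ['e', 'a', 'b', 'c'] -> ['e', 'a', 'b', 'c']
'e': index 0 in ['e', 'a', 'b', 'c'] -> ['e', 'a', 'b', 'c']
'e': index 0 in ['e', 'a', 'b', 'c'] -> ['e', 'a', 'b', 'c']
'c': index 3 in ['e', 'a', 'b', 'c'] -> ['c', 'e', 'a', 'b']


Output: [0, 1, 0, 1, 3, 0, 0, 0, 3]


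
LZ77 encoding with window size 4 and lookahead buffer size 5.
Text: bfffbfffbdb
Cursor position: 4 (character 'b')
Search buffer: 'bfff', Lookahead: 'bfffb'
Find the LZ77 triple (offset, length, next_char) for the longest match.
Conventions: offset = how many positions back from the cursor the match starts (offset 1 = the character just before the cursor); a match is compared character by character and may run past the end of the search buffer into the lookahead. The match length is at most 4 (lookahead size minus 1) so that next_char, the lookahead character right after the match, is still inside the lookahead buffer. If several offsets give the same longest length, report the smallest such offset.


Try each offset into the search buffer:
  offset=1 (pos 3, char 'f'): match length 0
  offset=2 (pos 2, char 'f'): match length 0
  offset=3 (pos 1, char 'f'): match length 0
  offset=4 (pos 0, char 'b'): match length 4
Longest match has length 4 at offset 4.
next_char = character at position 4 + 4 = 8 -> 'b'

Best match: offset=4, length=4 (matching 'bfff' starting at position 0)
LZ77 triple: (4, 4, 'b')


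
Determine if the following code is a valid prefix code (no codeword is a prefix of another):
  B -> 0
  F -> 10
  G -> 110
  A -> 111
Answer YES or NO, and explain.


Checking each pair (does one codeword prefix another?):
  B='0' vs F='10': no prefix
  B='0' vs G='110': no prefix
  B='0' vs A='111': no prefix
  F='10' vs B='0': no prefix
  F='10' vs G='110': no prefix
  F='10' vs A='111': no prefix
  G='110' vs B='0': no prefix
  G='110' vs F='10': no prefix
  G='110' vs A='111': no prefix
  A='111' vs B='0': no prefix
  A='111' vs F='10': no prefix
  A='111' vs G='110': no prefix
No violation found over all pairs.

YES -- this is a valid prefix code. No codeword is a prefix of any other codeword.


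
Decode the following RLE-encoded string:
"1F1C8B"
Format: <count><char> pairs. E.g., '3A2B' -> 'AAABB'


Expanding each <count><char> pair:
  1F -> 'F'
  1C -> 'C'
  8B -> 'BBBBBBBB'

Decoded = FCBBBBBBBB


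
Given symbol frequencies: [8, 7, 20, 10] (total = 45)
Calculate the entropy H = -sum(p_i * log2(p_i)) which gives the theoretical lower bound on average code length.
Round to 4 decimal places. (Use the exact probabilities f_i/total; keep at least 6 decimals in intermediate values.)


Per-symbol terms -p_i * log2(p_i) with p_i = f_i/45:
  p = 8/45 = 0.177778: log2(p) = -2.491853, -p*log2(p) = 0.442996
  p = 7/45 = 0.155556: log2(p) = -2.684498, -p*log2(p) = 0.417589
  p = 20/45 = 0.444444: log2(p) = -1.169925, -p*log2(p) = 0.519967
  p = 10/45 = 0.222222: log2(p) = -2.169925, -p*log2(p) = 0.482206
H = 0.442996 + 0.417589 + 0.519967 + 0.482206 = 1.862758

H = 1.8628 bits/symbol


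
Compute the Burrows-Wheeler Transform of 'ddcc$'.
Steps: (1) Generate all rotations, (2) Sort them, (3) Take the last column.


Rotations (sorted):
  0: $ddcc -> last char: c
  1: c$ddc -> last char: c
  2: cc$dd -> last char: d
  3: dcc$d -> last char: d
  4: ddcc$ -> last char: $


BWT = ccdd$


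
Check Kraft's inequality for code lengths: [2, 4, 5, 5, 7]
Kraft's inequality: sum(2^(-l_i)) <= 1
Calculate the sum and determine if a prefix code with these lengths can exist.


Sum = 2^(-2) + 2^(-4) + 2^(-5) + 2^(-5) + 2^(-7)
    = 0.25 + 0.0625 + 0.03125 + 0.03125 + 0.0078125
    = 49/128 = 0.3828125
Since 0.3828125 <= 1, Kraft's inequality IS satisfied.
A prefix code with these lengths CAN exist.

Kraft sum = 0.3828125. Satisfied.


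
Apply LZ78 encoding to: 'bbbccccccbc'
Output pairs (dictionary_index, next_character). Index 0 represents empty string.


LZ78 encoding steps:
Dictionary: {0: ''}
Step 1: w='' (idx 0), next='b' -> output (0, 'b'), add 'b' as idx 1
Step 2: w='b' (idx 1), next='b' -> output (1, 'b'), add 'bb' as idx 2
Step 3: w='' (idx 0), next='c' -> output (0, 'c'), add 'c' as idx 3
Step 4: w='c' (idx 3), next='c' -> output (3, 'c'), add 'cc' as idx 4
Step 5: w='cc' (idx 4), next='c' -> output (4, 'c'), add 'ccc' as idx 5
Step 6: w='b' (idx 1), next='c' -> output (1, 'c'), add 'bc' as idx 6


Encoded: [(0, 'b'), (1, 'b'), (0, 'c'), (3, 'c'), (4, 'c'), (1, 'c')]


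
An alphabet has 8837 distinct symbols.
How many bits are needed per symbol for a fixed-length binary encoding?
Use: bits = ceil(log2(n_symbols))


log2(8837) = 13.1093
Bracket: 2^13 = 8192 < 8837 <= 2^14 = 16384
So ceil(log2(8837)) = 14

bits = ceil(log2(8837)) = ceil(13.1093) = 14 bits


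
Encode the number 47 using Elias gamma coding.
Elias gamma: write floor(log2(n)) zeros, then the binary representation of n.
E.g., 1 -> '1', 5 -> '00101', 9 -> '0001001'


num_bits = floor(log2(47)) + 1 = 6
leading_zeros = num_bits - 1 = 5
binary(47) = 101111

Elias gamma(47) = '00000' + '101111' = 00000101111 (11 bits)


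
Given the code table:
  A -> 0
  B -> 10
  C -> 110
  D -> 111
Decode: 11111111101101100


Decoding:
111 -> D
111 -> D
111 -> D
0 -> A
110 -> C
110 -> C
0 -> A


Result: DDDACCA


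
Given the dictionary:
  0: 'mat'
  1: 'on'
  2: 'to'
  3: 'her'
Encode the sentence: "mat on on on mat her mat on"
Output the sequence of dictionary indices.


Look up each word in the dictionary:
  'mat' -> 0
  'on' -> 1
  'on' -> 1
  'on' -> 1
  'mat' -> 0
  'her' -> 3
  'mat' -> 0
  'on' -> 1

Encoded: [0, 1, 1, 1, 0, 3, 0, 1]
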